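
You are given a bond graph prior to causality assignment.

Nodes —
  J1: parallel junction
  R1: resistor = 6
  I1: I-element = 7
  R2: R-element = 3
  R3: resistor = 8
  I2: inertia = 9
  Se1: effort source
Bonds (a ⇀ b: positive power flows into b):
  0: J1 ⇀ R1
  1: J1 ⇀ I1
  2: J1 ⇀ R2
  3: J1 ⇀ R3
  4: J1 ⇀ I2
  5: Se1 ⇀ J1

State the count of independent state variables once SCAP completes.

2  (I1, I2 all integral)

b5 stroke→J1  (Se1 (Se) sets effort on bond)
b0 stroke→R1  (J1 effort already set via bond 5)
b1 stroke→I1  (0-jn J1 has e-setter on 5)
b2 stroke→R2  (J1: bond 5 brought effort, rest push out)
b3 stroke→R3  (J1 effort already set via bond 5)
b4 stroke→I2  (0-jn J1 has e-setter on 5)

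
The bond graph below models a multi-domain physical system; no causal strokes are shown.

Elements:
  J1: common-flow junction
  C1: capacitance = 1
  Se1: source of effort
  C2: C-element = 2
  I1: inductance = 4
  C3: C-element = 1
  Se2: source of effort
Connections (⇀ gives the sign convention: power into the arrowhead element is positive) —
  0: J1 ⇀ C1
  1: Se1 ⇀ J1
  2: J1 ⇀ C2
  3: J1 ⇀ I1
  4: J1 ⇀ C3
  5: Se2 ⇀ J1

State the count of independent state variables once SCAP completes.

β1 stroke→J1  (Se1 (Se) sets effort on bond)
β5 stroke→J1  (source Se2 imposes e)
β0 stroke→J1  (C1 integral (e out))
β2 stroke→J1  (prefer integral on C2)
β3 stroke→I1  (I1: I, integral causality)
β4 stroke→J1  (J1 flow already set via bond 3)

4  (C1, C2, C3, I1 all integral)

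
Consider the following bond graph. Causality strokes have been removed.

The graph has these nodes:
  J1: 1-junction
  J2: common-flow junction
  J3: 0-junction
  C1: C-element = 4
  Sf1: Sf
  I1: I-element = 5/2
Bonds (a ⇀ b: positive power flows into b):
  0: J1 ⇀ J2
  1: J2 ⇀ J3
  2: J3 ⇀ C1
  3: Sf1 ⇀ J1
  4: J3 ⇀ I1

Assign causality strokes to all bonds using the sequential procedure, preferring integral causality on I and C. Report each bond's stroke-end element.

bond 0 stroke→J1
bond 1 stroke→J2
bond 2 stroke→J3
bond 3 stroke→Sf1
bond 4 stroke→I1

#3 →Sf1  (Sf1 (Sf) sets flow on bond)
#0 →J1  (J1 flow already set via bond 3)
#1 →J2  (J2 flow already set via bond 0)
#2 →J3  (C1 outputs effort q/C1)
#4 →I1  (common-e at J3 fixed by 2)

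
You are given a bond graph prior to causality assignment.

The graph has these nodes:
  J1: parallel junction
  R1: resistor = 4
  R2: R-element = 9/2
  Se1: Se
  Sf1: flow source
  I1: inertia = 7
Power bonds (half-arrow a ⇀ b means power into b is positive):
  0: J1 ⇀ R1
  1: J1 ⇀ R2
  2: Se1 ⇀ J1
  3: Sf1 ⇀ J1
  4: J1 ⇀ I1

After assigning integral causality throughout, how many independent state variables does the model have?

b2 →J1  (source Se1 imposes e)
b3 →Sf1  (Sf1 fixes flow; stroke at Sf1)
b0 →R1  (common-e at J1 fixed by 2)
b1 →R2  (0-jn J1 has e-setter on 2)
b4 →I1  (common-e at J1 fixed by 2)

1  (I1 all integral)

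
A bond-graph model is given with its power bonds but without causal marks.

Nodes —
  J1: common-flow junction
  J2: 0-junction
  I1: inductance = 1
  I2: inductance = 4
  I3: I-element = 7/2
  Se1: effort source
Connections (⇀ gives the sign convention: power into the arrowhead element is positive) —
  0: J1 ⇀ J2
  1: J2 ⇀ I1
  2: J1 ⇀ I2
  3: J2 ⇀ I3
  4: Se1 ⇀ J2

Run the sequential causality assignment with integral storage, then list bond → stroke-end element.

bond 0 stroke→J1
bond 1 stroke→I1
bond 2 stroke→I2
bond 3 stroke→I3
bond 4 stroke→J2

bond 4 stroke→J2  (Se1: effort source, stroke at far end)
bond 0 stroke→J1  (common-e at J2 fixed by 4)
bond 1 stroke→I1  (common-e at J2 fixed by 4)
bond 3 stroke→I3  (J2 effort already set via bond 4)
bond 2 stroke→I2  (only one flow-in slot at J1)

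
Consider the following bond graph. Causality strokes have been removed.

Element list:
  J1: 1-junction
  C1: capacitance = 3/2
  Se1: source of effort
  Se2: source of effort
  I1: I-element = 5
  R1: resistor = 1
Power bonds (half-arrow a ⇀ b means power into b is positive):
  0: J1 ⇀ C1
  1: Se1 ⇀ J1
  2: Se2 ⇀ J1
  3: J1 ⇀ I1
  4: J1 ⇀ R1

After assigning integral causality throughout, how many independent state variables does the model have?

2  (C1, I1 all integral)

b1 stroke→J1  (source Se1 imposes e)
b2 stroke→J1  (source Se2 imposes e)
b0 stroke→J1  (C1: C, integral causality)
b3 stroke→I1  (prefer integral on I1)
b4 stroke→J1  (1-jn J1 has f-setter on 3)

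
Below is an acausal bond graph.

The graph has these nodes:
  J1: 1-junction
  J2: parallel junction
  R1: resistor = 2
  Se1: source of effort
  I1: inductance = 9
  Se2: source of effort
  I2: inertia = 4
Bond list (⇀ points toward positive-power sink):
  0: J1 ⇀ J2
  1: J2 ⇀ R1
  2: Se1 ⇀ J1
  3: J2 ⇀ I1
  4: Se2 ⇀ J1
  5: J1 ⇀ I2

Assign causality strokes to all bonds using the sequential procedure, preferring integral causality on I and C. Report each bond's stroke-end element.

b0 stroke→J1
b1 stroke→J2
b2 stroke→J1
b3 stroke→I1
b4 stroke→J1
b5 stroke→I2

b2 →J1  (Se1 fixes effort; stroke away)
b4 →J1  (source Se2 imposes e)
b3 →I1  (I1 outputs flow p/I1)
b5 →I2  (prefer integral on I2)
b0 →J1  (J1: bond 5 brought flow, rest push out)
b1 →J2  (only one effort-in slot at J2)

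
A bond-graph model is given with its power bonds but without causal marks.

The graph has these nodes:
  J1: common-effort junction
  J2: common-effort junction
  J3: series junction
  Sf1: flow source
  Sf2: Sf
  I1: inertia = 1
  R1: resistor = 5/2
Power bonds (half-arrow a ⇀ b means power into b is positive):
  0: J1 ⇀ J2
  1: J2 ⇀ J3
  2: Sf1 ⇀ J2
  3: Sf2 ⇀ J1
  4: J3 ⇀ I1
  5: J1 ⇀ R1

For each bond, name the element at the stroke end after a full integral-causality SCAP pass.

b2 →Sf1  (Sf1 fixes flow; stroke at Sf1)
b3 →Sf2  (Sf2 fixes flow; stroke at Sf2)
b4 →I1  (I1 outputs flow p/I1)
b1 →J3  (J3 flow already set via bond 4)
b0 →J2  (J2 needs exactly one e-in)
b5 →J1  (closing 0-jn rule on J1)

b0 stroke→J2
b1 stroke→J3
b2 stroke→Sf1
b3 stroke→Sf2
b4 stroke→I1
b5 stroke→J1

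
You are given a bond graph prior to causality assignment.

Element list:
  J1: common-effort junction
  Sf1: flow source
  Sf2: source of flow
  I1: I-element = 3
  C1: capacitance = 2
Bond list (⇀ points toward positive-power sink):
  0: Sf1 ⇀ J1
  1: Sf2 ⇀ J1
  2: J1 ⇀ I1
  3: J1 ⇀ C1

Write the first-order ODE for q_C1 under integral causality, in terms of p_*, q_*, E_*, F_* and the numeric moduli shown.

dq_C1/dt = F_Sf1 + F_Sf2 - p_I1/3

#0 stroke at Sf1  (source Sf1 imposes f)
#1 stroke at Sf2  (Sf2 fixes flow; stroke at Sf2)
#2 stroke at I1  (I1 outputs flow p/I1)
#3 stroke at J1  (J1 needs exactly one e-in)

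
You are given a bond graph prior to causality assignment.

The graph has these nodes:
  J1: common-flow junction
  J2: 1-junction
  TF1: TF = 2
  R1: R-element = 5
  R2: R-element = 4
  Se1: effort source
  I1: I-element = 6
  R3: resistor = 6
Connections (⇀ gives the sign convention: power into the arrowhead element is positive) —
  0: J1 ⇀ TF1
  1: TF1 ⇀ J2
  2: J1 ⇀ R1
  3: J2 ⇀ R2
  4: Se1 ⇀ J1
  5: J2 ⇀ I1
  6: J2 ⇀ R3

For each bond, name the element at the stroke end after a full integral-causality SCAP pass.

bond 4 stroke→J1  (Se1 (Se) sets effort on bond)
bond 5 stroke→I1  (prefer integral on I1)
bond 1 stroke→J2  (J2 flow already set via bond 5)
bond 3 stroke→J2  (J2 flow already set via bond 5)
bond 6 stroke→J2  (common-f at J2 fixed by 5)
bond 0 stroke→TF1  (TF TF1: opposite of bond 1)
bond 2 stroke→J1  (common-f at J1 fixed by 0)

β0 |TF1
β1 |J2
β2 |J1
β3 |J2
β4 |J1
β5 |I1
β6 |J2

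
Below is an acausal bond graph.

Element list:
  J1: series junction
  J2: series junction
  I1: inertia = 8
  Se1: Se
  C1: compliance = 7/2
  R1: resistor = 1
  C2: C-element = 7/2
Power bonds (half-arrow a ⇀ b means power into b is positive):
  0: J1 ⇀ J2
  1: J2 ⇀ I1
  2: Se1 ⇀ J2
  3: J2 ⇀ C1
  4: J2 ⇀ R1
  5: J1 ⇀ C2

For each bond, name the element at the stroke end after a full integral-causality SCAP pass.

b0 |J2
b1 |I1
b2 |J2
b3 |J2
b4 |J2
b5 |J1

bond 2 |J2  (source Se1 imposes e)
bond 1 |I1  (prefer integral on I1)
bond 0 |J2  (common-f at J2 fixed by 1)
bond 3 |J2  (1-jn J2 has f-setter on 1)
bond 4 |J2  (1-jn J2 has f-setter on 1)
bond 5 |J1  (J1: bond 0 brought flow, rest push out)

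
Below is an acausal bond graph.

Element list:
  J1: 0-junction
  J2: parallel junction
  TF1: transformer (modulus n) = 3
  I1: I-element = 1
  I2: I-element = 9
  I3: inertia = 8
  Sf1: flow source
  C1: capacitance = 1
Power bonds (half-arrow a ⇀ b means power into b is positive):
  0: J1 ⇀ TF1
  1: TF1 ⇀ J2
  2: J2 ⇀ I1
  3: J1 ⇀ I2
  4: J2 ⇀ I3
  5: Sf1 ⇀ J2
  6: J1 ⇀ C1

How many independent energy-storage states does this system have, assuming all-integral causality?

bond 5 stroke→Sf1  (source Sf1 imposes f)
bond 2 stroke→I1  (I1 outputs flow p/I1)
bond 3 stroke→I2  (I2 outputs flow p/I2)
bond 4 stroke→I3  (I3 integral (f out))
bond 1 stroke→J2  (J2: last free bond brings effort in)
bond 0 stroke→TF1  (TF TF1: opposite of bond 1)
bond 6 stroke→J1  (closing 0-jn rule on J1)

4  (C1, I1, I2, I3 all integral)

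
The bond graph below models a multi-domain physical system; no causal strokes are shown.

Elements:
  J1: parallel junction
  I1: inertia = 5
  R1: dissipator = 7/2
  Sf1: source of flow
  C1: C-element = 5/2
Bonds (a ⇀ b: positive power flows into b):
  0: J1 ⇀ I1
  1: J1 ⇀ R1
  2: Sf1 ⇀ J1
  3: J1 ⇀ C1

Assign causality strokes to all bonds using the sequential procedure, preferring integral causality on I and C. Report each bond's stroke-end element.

bond 2 stroke→Sf1  (Sf1: flow source, stroke at near end)
bond 0 stroke→I1  (I1: I, integral causality)
bond 3 stroke→J1  (C1: C, integral causality)
bond 1 stroke→R1  (common-e at J1 fixed by 3)

β0 →I1
β1 →R1
β2 →Sf1
β3 →J1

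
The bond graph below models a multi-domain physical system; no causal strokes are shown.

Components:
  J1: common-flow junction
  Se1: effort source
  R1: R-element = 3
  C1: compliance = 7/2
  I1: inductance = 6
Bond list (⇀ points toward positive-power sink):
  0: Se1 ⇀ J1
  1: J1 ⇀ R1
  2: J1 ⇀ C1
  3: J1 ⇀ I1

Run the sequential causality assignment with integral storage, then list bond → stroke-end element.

β0 →J1  (source Se1 imposes e)
β2 →J1  (C1 integral (e out))
β3 →I1  (I1 outputs flow p/I1)
β1 →J1  (1-jn J1 has f-setter on 3)

bond 0 stroke at J1
bond 1 stroke at J1
bond 2 stroke at J1
bond 3 stroke at I1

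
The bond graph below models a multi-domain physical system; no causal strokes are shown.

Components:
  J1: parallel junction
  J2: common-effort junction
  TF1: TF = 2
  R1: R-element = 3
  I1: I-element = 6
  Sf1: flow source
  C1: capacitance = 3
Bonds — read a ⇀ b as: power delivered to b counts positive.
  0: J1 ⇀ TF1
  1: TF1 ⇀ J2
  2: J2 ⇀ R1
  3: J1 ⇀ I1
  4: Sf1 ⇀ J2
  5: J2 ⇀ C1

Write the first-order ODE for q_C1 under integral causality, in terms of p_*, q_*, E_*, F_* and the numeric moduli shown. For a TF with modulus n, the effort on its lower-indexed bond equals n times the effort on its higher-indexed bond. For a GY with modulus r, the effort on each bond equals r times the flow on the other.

dq_C1/dt = F_Sf1 - p_I1/3 - q_C1/9

β4 →Sf1  (Sf1 fixes flow; stroke at Sf1)
β3 →I1  (prefer integral on I1)
β0 →J1  (only one effort-in slot at J1)
β1 →TF1  (TF1: transformer flips bond 0)
β5 →J2  (C1 outputs effort q/C1)
β2 →R1  (J2 effort already set via bond 5)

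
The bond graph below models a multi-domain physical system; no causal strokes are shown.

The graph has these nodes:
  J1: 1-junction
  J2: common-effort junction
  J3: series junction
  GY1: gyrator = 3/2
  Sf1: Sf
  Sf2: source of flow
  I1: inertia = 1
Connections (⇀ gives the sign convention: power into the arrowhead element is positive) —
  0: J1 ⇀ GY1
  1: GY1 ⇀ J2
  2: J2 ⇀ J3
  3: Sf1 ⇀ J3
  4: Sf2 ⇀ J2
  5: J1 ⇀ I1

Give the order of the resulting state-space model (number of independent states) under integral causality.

b3 |Sf1  (Sf1 fixes flow; stroke at Sf1)
b4 |Sf2  (Sf2 (Sf) sets flow on bond)
b2 |J3  (1-jn J3 has f-setter on 3)
b1 |J2  (only one effort-in slot at J2)
b0 |J1  (GY1 both-in/both-out from 1)
b5 |I1  (closing 1-jn rule on J1)

1  (I1 all integral)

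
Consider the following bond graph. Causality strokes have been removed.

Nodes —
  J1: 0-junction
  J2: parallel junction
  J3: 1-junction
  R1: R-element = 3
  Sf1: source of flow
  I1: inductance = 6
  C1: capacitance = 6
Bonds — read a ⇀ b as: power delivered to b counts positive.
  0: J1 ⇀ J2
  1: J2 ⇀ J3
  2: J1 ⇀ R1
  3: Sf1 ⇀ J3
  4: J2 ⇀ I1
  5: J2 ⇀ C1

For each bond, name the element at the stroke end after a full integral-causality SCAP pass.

#0 →J1
#1 →J3
#2 →R1
#3 →Sf1
#4 →I1
#5 →J2

#3 |Sf1  (source Sf1 imposes f)
#1 |J3  (1-jn J3 has f-setter on 3)
#4 |I1  (I1 integral (f out))
#5 |J2  (C1: C, integral causality)
#0 |J1  (common-e at J2 fixed by 5)
#2 |R1  (0-jn J1 has e-setter on 0)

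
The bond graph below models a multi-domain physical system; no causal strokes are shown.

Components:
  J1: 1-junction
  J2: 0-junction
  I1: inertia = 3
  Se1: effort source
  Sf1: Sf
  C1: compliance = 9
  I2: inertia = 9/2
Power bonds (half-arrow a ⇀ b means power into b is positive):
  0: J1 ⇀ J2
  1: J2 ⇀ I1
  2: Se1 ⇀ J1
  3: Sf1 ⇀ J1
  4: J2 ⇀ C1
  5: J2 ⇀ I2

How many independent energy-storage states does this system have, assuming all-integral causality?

3  (C1, I1, I2 all integral)

β2 →J1  (Se1: effort source, stroke at far end)
β3 →Sf1  (Sf1 fixes flow; stroke at Sf1)
β0 →J1  (common-f at J1 fixed by 3)
β1 →I1  (I1 outputs flow p/I1)
β4 →J2  (prefer integral on C1)
β5 →I2  (0-jn J2 has e-setter on 4)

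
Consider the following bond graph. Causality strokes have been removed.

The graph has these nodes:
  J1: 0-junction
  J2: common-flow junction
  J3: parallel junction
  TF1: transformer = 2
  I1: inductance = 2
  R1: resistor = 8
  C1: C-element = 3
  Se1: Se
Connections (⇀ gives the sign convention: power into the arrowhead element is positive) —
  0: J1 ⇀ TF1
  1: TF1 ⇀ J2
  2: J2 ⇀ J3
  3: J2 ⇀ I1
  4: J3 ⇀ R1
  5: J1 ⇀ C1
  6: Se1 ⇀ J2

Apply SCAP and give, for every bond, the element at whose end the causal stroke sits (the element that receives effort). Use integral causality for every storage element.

b6 stroke→J2  (Se1 fixes effort; stroke away)
b3 stroke→I1  (I1 outputs flow p/I1)
b1 stroke→J2  (common-f at J2 fixed by 3)
b2 stroke→J2  (J2: bond 3 brought flow, rest push out)
b4 stroke→J3  (only one effort-in slot at J3)
b0 stroke→TF1  (TF1: transformer flips bond 1)
b5 stroke→J1  (J1: last free bond brings effort in)

β0 |TF1
β1 |J2
β2 |J2
β3 |I1
β4 |J3
β5 |J1
β6 |J2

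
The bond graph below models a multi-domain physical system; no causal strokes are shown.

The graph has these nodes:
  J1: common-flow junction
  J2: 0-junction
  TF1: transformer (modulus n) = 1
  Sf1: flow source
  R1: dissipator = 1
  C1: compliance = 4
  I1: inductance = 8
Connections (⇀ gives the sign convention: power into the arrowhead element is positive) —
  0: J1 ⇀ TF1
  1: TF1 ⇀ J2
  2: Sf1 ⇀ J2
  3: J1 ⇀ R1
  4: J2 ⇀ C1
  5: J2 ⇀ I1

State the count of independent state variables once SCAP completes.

2  (C1, I1 all integral)

bond 2 |Sf1  (Sf1 (Sf) sets flow on bond)
bond 4 |J2  (C1 integral (e out))
bond 1 |TF1  (J2 effort already set via bond 4)
bond 5 |I1  (0-jn J2 has e-setter on 4)
bond 0 |J1  (TF1: transformer flips bond 1)
bond 3 |R1  (J1 needs exactly one f-in)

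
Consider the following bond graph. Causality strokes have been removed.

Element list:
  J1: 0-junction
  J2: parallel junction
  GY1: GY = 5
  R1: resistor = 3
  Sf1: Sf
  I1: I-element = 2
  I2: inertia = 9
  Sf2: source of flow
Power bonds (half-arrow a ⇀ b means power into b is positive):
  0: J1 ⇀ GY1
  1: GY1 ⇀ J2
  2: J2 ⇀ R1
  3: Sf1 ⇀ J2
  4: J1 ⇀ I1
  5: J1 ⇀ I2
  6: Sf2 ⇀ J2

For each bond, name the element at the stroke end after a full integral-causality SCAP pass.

bond 0 stroke at J1
bond 1 stroke at J2
bond 2 stroke at R1
bond 3 stroke at Sf1
bond 4 stroke at I1
bond 5 stroke at I2
bond 6 stroke at Sf2

bond 3 →Sf1  (source Sf1 imposes f)
bond 6 →Sf2  (Sf2 (Sf) sets flow on bond)
bond 4 →I1  (prefer integral on I1)
bond 5 →I2  (prefer integral on I2)
bond 0 →J1  (closing 0-jn rule on J1)
bond 1 →J2  (GY1: gyrator matches bond 0)
bond 2 →R1  (J2: bond 1 brought effort, rest push out)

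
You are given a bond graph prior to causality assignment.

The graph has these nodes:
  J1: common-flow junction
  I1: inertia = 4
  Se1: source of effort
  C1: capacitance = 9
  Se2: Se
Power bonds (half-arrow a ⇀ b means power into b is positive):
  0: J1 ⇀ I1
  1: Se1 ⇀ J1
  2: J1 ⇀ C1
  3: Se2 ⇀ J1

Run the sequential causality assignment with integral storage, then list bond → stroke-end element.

#0 |I1
#1 |J1
#2 |J1
#3 |J1

b1 |J1  (Se1 (Se) sets effort on bond)
b3 |J1  (Se2 (Se) sets effort on bond)
b0 |I1  (I1 outputs flow p/I1)
b2 |J1  (J1: bond 0 brought flow, rest push out)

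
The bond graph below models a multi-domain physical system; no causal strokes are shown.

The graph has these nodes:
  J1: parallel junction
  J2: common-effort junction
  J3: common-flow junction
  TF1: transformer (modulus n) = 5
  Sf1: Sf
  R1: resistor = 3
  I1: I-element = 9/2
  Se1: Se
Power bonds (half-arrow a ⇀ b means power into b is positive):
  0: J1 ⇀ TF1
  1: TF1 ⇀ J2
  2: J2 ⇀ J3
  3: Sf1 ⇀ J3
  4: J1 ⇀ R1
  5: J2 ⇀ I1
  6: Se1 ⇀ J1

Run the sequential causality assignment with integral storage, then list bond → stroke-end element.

β3 |Sf1  (Sf1 fixes flow; stroke at Sf1)
β6 |J1  (source Se1 imposes e)
β0 |TF1  (J1: bond 6 brought effort, rest push out)
β4 |R1  (0-jn J1 has e-setter on 6)
β2 |J3  (1-jn J3 has f-setter on 3)
β1 |J2  (through TF1, causality passes straight; one stroke at TF1)
β5 |I1  (J2: bond 1 brought effort, rest push out)

b0 stroke at TF1
b1 stroke at J2
b2 stroke at J3
b3 stroke at Sf1
b4 stroke at R1
b5 stroke at I1
b6 stroke at J1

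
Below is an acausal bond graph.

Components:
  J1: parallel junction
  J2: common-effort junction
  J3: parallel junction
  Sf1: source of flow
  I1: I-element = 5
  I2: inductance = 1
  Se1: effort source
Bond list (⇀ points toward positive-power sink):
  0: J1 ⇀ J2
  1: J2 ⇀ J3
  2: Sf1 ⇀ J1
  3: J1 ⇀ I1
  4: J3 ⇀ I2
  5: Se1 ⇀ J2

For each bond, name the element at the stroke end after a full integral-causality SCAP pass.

b0 →J1
b1 →J3
b2 →Sf1
b3 →I1
b4 →I2
b5 →J2

bond 2 stroke→Sf1  (source Sf1 imposes f)
bond 5 stroke→J2  (Se1 (Se) sets effort on bond)
bond 0 stroke→J1  (common-e at J2 fixed by 5)
bond 1 stroke→J3  (J2 effort already set via bond 5)
bond 4 stroke→I2  (common-e at J3 fixed by 1)
bond 3 stroke→I1  (J1 effort already set via bond 0)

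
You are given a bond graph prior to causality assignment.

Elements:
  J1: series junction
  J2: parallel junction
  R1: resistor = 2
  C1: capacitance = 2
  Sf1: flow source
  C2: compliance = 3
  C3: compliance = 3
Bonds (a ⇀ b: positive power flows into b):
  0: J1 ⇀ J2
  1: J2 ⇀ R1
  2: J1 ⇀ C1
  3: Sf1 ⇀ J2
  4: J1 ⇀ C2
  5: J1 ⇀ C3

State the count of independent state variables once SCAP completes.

3  (C1, C2, C3 all integral)

b3 stroke at Sf1  (Sf1 fixes flow; stroke at Sf1)
b2 stroke at J1  (C1 integral (e out))
b4 stroke at J1  (C2: C, integral causality)
b5 stroke at J1  (prefer integral on C3)
b0 stroke at J2  (J1: last free bond brings flow in)
b1 stroke at R1  (J2: bond 0 brought effort, rest push out)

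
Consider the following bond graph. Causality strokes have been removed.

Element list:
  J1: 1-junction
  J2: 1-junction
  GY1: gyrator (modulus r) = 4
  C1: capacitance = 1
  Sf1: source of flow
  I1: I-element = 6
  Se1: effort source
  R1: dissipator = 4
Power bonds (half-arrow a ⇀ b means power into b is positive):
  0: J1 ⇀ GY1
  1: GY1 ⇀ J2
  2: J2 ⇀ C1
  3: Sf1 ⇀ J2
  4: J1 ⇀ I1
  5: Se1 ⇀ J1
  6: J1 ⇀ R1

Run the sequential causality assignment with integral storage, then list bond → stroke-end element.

bond 3 stroke→Sf1  (Sf1: flow source, stroke at near end)
bond 5 stroke→J1  (source Se1 imposes e)
bond 1 stroke→J2  (J2: bond 3 brought flow, rest push out)
bond 2 stroke→J2  (J2: bond 3 brought flow, rest push out)
bond 0 stroke→J1  (GY GY1: same side as bond 1)
bond 4 stroke→I1  (I1 integral (f out))
bond 6 stroke→J1  (common-f at J1 fixed by 4)

#0 stroke at J1
#1 stroke at J2
#2 stroke at J2
#3 stroke at Sf1
#4 stroke at I1
#5 stroke at J1
#6 stroke at J1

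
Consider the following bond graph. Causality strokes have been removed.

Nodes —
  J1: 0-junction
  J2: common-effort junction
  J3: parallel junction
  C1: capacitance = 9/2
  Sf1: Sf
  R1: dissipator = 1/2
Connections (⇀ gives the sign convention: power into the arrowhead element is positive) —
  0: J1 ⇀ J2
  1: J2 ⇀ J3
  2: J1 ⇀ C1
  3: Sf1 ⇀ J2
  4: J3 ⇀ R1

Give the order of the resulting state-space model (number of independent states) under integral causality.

b3 stroke→Sf1  (Sf1 fixes flow; stroke at Sf1)
b2 stroke→J1  (C1 integral (e out))
b0 stroke→J2  (0-jn J1 has e-setter on 2)
b1 stroke→J3  (common-e at J2 fixed by 0)
b4 stroke→R1  (J3: bond 1 brought effort, rest push out)

1  (C1 all integral)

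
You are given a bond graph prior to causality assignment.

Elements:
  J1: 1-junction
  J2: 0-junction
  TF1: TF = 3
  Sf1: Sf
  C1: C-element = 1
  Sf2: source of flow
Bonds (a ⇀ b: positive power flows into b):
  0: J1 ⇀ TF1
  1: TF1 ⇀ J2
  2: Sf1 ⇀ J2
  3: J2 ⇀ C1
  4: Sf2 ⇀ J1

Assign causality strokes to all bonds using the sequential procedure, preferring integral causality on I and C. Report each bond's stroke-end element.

β2 |Sf1  (Sf1 fixes flow; stroke at Sf1)
β4 |Sf2  (Sf2 (Sf) sets flow on bond)
β0 |J1  (1-jn J1 has f-setter on 4)
β1 |TF1  (TF1 one-in-one-out from 0)
β3 |J2  (closing 0-jn rule on J2)

bond 0 |J1
bond 1 |TF1
bond 2 |Sf1
bond 3 |J2
bond 4 |Sf2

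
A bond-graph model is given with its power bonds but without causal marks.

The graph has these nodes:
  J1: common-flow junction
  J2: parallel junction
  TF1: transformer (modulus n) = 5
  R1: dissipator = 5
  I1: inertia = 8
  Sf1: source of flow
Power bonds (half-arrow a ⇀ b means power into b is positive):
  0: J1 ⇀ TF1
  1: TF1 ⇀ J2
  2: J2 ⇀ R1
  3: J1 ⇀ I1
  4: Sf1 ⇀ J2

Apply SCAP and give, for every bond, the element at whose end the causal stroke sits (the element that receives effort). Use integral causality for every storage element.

β4 |Sf1  (Sf1 fixes flow; stroke at Sf1)
β3 |I1  (prefer integral on I1)
β0 |J1  (J1: bond 3 brought flow, rest push out)
β1 |TF1  (through TF1, causality passes straight; one stroke at TF1)
β2 |J2  (only one effort-in slot at J2)

b0 stroke→J1
b1 stroke→TF1
b2 stroke→J2
b3 stroke→I1
b4 stroke→Sf1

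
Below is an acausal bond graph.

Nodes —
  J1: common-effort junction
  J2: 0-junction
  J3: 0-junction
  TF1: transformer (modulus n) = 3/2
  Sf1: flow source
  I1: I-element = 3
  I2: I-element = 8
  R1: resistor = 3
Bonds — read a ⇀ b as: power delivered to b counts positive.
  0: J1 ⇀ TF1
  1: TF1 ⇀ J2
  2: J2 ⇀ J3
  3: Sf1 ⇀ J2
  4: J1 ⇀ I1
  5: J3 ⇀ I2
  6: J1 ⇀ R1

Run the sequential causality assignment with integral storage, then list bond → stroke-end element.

b0 →TF1
b1 →J2
b2 →J3
b3 →Sf1
b4 →I1
b5 →I2
b6 →J1

b3 stroke at Sf1  (source Sf1 imposes f)
b4 stroke at I1  (prefer integral on I1)
b5 stroke at I2  (I2 outputs flow p/I2)
b2 stroke at J3  (J3 needs exactly one e-in)
b1 stroke at J2  (J2: last free bond brings effort in)
b0 stroke at TF1  (through TF1, causality passes straight; one stroke at TF1)
b6 stroke at J1  (J1 needs exactly one e-in)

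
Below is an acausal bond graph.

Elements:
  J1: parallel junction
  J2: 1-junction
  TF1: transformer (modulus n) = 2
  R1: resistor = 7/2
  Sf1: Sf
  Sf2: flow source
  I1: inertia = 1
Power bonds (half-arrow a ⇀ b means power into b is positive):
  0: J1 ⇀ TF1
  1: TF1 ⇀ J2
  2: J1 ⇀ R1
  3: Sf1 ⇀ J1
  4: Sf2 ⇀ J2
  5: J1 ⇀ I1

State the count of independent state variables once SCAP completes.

1  (I1 all integral)

bond 3 stroke→Sf1  (Sf1 (Sf) sets flow on bond)
bond 4 stroke→Sf2  (source Sf2 imposes f)
bond 1 stroke→J2  (J2: bond 4 brought flow, rest push out)
bond 0 stroke→TF1  (TF1 one-in-one-out from 1)
bond 5 stroke→I1  (I1: I, integral causality)
bond 2 stroke→J1  (closing 0-jn rule on J1)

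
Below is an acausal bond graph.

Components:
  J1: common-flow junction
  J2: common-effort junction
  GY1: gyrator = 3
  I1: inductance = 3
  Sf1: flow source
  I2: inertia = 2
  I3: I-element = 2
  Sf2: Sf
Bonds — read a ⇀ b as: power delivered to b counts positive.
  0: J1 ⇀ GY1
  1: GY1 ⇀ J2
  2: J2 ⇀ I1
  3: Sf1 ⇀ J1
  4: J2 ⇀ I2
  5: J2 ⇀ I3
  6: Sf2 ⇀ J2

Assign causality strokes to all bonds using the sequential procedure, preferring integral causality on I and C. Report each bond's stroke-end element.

#0 |J1
#1 |J2
#2 |I1
#3 |Sf1
#4 |I2
#5 |I3
#6 |Sf2

#3 |Sf1  (Sf1 fixes flow; stroke at Sf1)
#6 |Sf2  (Sf2 fixes flow; stroke at Sf2)
#0 |J1  (1-jn J1 has f-setter on 3)
#1 |J2  (GY1: gyrator matches bond 0)
#2 |I1  (J2 effort already set via bond 1)
#4 |I2  (0-jn J2 has e-setter on 1)
#5 |I3  (0-jn J2 has e-setter on 1)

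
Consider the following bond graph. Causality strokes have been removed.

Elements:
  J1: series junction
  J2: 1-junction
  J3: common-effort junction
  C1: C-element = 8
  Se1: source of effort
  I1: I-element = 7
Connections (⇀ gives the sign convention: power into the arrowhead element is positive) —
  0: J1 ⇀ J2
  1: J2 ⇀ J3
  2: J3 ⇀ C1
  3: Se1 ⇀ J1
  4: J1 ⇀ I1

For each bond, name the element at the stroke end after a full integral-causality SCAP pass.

b0 →J1
b1 →J2
b2 →J3
b3 →J1
b4 →I1

b3 →J1  (Se1 (Se) sets effort on bond)
b2 →J3  (C1: C, integral causality)
b1 →J2  (0-jn J3 has e-setter on 2)
b0 →J1  (J2: last free bond brings flow in)
b4 →I1  (J1 needs exactly one f-in)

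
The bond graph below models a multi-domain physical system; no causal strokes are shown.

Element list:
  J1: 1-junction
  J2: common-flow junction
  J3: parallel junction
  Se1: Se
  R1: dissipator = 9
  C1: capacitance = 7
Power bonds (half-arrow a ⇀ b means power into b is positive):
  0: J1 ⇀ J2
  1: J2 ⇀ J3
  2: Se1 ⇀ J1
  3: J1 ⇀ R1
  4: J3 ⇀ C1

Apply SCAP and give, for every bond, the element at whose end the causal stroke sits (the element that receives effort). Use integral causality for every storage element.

β0 →J1
β1 →J2
β2 →J1
β3 →R1
β4 →J3

bond 2 stroke at J1  (source Se1 imposes e)
bond 4 stroke at J3  (C1 integral (e out))
bond 1 stroke at J2  (J3 effort already set via bond 4)
bond 0 stroke at J1  (closing 1-jn rule on J2)
bond 3 stroke at R1  (J1 needs exactly one f-in)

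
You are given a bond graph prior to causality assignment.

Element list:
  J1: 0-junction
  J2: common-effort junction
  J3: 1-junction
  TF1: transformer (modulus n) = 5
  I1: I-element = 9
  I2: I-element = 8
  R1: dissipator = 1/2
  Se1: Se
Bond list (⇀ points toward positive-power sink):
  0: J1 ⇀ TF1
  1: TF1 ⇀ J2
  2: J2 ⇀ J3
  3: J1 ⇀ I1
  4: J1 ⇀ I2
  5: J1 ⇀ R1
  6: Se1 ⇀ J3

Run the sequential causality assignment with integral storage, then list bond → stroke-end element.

b0 →J1
b1 →TF1
b2 →J2
b3 →I1
b4 →I2
b5 →R1
b6 →J3

#6 |J3  (Se1 (Se) sets effort on bond)
#2 |J2  (closing 1-jn rule on J3)
#1 |TF1  (0-jn J2 has e-setter on 2)
#0 |J1  (through TF1, causality passes straight; one stroke at TF1)
#3 |I1  (common-e at J1 fixed by 0)
#4 |I2  (common-e at J1 fixed by 0)
#5 |R1  (J1 effort already set via bond 0)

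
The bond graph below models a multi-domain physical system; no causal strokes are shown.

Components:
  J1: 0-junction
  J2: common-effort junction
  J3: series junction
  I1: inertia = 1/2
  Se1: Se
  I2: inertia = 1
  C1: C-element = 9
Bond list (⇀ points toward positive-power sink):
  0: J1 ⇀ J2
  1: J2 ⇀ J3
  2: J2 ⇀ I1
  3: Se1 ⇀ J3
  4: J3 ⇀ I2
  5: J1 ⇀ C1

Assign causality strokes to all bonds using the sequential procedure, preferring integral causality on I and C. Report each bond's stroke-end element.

b3 stroke at J3  (Se1 fixes effort; stroke away)
b2 stroke at I1  (I1 outputs flow p/I1)
b4 stroke at I2  (prefer integral on I2)
b1 stroke at J3  (J3: bond 4 brought flow, rest push out)
b0 stroke at J2  (J2 needs exactly one e-in)
b5 stroke at J1  (J1 needs exactly one e-in)

b0 →J2
b1 →J3
b2 →I1
b3 →J3
b4 →I2
b5 →J1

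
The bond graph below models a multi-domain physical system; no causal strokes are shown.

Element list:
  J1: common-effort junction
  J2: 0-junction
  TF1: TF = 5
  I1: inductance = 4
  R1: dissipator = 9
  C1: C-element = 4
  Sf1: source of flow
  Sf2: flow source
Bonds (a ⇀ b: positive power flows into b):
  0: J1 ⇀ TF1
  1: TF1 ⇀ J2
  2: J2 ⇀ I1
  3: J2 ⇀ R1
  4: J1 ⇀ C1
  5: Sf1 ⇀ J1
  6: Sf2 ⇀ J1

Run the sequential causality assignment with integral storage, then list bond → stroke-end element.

bond 0 stroke→TF1
bond 1 stroke→J2
bond 2 stroke→I1
bond 3 stroke→R1
bond 4 stroke→J1
bond 5 stroke→Sf1
bond 6 stroke→Sf2

b5 stroke at Sf1  (source Sf1 imposes f)
b6 stroke at Sf2  (Sf2 (Sf) sets flow on bond)
b2 stroke at I1  (I1 integral (f out))
b4 stroke at J1  (prefer integral on C1)
b0 stroke at TF1  (common-e at J1 fixed by 4)
b1 stroke at J2  (TF1 one-in-one-out from 0)
b3 stroke at R1  (J2 effort already set via bond 1)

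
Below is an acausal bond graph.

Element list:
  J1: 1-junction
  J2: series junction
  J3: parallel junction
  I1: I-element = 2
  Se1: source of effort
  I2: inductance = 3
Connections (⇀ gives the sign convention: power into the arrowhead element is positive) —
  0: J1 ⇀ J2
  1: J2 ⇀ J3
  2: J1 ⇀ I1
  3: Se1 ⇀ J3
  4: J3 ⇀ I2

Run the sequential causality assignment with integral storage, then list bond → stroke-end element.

#3 stroke→J3  (source Se1 imposes e)
#1 stroke→J2  (common-e at J3 fixed by 3)
#4 stroke→I2  (common-e at J3 fixed by 3)
#0 stroke→J1  (J2 needs exactly one f-in)
#2 stroke→I1  (closing 1-jn rule on J1)

b0 →J1
b1 →J2
b2 →I1
b3 →J3
b4 →I2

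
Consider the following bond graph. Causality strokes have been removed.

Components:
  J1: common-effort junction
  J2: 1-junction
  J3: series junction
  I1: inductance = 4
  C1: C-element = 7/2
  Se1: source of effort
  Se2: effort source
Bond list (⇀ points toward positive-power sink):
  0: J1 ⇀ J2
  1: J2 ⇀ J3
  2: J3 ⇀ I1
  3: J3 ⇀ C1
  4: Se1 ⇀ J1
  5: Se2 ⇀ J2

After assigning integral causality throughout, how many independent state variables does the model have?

b4 →J1  (Se1 (Se) sets effort on bond)
b5 →J2  (Se2: effort source, stroke at far end)
b0 →J2  (common-e at J1 fixed by 4)
b1 →J3  (closing 1-jn rule on J2)
b2 →I1  (I1 outputs flow p/I1)
b3 →J3  (J3: bond 2 brought flow, rest push out)

2  (C1, I1 all integral)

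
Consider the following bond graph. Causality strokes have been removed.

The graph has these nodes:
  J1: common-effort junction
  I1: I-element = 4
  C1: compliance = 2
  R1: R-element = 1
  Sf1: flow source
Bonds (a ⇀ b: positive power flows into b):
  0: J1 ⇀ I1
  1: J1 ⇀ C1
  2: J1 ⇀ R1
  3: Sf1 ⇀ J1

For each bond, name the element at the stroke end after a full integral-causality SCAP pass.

β0 |I1
β1 |J1
β2 |R1
β3 |Sf1

b3 stroke at Sf1  (Sf1: flow source, stroke at near end)
b0 stroke at I1  (I1: I, integral causality)
b1 stroke at J1  (C1: C, integral causality)
b2 stroke at R1  (J1 effort already set via bond 1)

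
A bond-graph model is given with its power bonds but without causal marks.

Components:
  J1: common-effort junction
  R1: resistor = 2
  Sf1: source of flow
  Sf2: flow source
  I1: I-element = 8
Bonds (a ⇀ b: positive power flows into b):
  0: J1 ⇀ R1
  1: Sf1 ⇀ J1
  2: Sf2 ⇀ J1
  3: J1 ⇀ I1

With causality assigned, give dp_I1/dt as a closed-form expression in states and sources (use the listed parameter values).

dp_I1/dt = 2*F_Sf1 + 2*F_Sf2 - p_I1/4

#1 |Sf1  (Sf1 (Sf) sets flow on bond)
#2 |Sf2  (Sf2: flow source, stroke at near end)
#3 |I1  (I1: I, integral causality)
#0 |J1  (closing 0-jn rule on J1)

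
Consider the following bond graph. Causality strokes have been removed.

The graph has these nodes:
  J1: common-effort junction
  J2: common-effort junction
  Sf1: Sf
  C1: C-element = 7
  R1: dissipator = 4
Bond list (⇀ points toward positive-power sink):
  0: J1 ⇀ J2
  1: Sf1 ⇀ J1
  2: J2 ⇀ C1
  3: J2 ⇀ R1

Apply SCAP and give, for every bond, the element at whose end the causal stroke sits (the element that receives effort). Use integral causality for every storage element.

β0 stroke→J1
β1 stroke→Sf1
β2 stroke→J2
β3 stroke→R1

b1 stroke→Sf1  (Sf1: flow source, stroke at near end)
b0 stroke→J1  (closing 0-jn rule on J1)
b2 stroke→J2  (C1 integral (e out))
b3 stroke→R1  (0-jn J2 has e-setter on 2)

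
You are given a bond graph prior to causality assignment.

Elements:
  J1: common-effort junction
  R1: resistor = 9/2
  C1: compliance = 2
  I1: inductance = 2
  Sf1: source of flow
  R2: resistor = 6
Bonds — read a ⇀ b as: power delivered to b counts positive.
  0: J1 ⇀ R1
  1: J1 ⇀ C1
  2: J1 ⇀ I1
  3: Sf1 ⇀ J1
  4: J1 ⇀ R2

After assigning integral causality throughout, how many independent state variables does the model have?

bond 3 →Sf1  (source Sf1 imposes f)
bond 1 →J1  (C1 outputs effort q/C1)
bond 0 →R1  (0-jn J1 has e-setter on 1)
bond 2 →I1  (0-jn J1 has e-setter on 1)
bond 4 →R2  (0-jn J1 has e-setter on 1)

2  (C1, I1 all integral)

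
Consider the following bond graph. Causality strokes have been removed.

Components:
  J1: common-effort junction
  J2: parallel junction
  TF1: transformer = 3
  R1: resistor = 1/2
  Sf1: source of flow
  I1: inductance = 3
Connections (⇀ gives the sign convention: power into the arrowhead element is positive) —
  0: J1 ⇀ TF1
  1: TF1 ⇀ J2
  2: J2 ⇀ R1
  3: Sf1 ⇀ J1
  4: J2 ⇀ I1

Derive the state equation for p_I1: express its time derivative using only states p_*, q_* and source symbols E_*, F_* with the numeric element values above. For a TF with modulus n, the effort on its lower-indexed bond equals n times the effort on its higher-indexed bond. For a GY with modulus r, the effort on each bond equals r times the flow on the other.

#3 |Sf1  (Sf1: flow source, stroke at near end)
#0 |J1  (closing 0-jn rule on J1)
#1 |TF1  (TF TF1: opposite of bond 0)
#4 |I1  (I1: I, integral causality)
#2 |J2  (J2 needs exactly one e-in)

dp_I1/dt = 3*F_Sf1/2 - p_I1/6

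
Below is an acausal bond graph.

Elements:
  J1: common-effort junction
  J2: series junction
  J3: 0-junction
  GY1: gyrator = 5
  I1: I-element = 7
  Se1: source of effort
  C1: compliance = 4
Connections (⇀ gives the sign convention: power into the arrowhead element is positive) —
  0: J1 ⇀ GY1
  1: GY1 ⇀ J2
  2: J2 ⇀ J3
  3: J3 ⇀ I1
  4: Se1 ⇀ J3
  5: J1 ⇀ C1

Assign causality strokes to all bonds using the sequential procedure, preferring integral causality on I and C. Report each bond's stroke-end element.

β0 |GY1
β1 |GY1
β2 |J2
β3 |I1
β4 |J3
β5 |J1

b4 stroke→J3  (source Se1 imposes e)
b2 stroke→J2  (0-jn J3 has e-setter on 4)
b3 stroke→I1  (0-jn J3 has e-setter on 4)
b1 stroke→GY1  (J2: last free bond brings flow in)
b0 stroke→GY1  (through GY1, causality inverts; strokes same side of GY1)
b5 stroke→J1  (closing 0-jn rule on J1)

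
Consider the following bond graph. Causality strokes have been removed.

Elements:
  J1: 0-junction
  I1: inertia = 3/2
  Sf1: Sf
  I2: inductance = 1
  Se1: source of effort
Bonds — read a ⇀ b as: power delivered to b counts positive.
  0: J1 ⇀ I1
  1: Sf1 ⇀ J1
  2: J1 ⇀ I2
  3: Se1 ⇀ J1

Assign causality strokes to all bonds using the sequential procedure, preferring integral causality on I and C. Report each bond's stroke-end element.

β1 →Sf1  (Sf1 (Sf) sets flow on bond)
β3 →J1  (Se1 fixes effort; stroke away)
β0 →I1  (J1: bond 3 brought effort, rest push out)
β2 →I2  (J1 effort already set via bond 3)

b0 stroke at I1
b1 stroke at Sf1
b2 stroke at I2
b3 stroke at J1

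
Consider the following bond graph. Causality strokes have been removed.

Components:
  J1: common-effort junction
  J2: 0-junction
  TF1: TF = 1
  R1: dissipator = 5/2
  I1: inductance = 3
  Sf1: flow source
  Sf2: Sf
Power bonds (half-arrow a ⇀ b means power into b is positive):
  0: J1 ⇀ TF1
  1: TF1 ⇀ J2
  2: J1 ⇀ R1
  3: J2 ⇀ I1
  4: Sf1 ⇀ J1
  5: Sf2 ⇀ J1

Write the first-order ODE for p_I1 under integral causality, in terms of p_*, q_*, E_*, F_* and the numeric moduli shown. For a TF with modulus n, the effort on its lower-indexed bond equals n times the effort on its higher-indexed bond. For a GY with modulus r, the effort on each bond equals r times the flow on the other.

dp_I1/dt = 5*F_Sf1/2 + 5*F_Sf2/2 - 5*p_I1/6

bond 4 stroke at Sf1  (source Sf1 imposes f)
bond 5 stroke at Sf2  (source Sf2 imposes f)
bond 3 stroke at I1  (I1 integral (f out))
bond 1 stroke at J2  (J2 needs exactly one e-in)
bond 0 stroke at TF1  (through TF1, causality passes straight; one stroke at TF1)
bond 2 stroke at J1  (J1: last free bond brings effort in)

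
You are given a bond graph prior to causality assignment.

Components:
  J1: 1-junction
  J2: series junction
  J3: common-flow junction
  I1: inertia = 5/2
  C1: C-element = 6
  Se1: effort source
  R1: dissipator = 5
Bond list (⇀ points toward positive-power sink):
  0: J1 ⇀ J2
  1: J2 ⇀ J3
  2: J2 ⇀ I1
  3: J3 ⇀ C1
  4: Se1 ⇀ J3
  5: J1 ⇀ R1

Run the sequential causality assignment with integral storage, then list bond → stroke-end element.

bond 4 stroke at J3  (source Se1 imposes e)
bond 2 stroke at I1  (I1 outputs flow p/I1)
bond 0 stroke at J2  (J2 flow already set via bond 2)
bond 1 stroke at J2  (1-jn J2 has f-setter on 2)
bond 3 stroke at J3  (J3 flow already set via bond 1)
bond 5 stroke at J1  (J1 flow already set via bond 0)

bond 0 |J2
bond 1 |J2
bond 2 |I1
bond 3 |J3
bond 4 |J3
bond 5 |J1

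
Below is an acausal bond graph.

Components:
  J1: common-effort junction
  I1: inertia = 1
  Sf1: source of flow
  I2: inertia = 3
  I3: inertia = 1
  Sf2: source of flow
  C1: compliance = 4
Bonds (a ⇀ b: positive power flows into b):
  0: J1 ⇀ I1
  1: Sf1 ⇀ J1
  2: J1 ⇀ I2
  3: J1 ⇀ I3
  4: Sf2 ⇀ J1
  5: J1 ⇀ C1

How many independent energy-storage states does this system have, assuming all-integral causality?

bond 1 |Sf1  (Sf1 fixes flow; stroke at Sf1)
bond 4 |Sf2  (Sf2 (Sf) sets flow on bond)
bond 0 |I1  (I1 integral (f out))
bond 2 |I2  (I2: I, integral causality)
bond 3 |I3  (I3 outputs flow p/I3)
bond 5 |J1  (J1 needs exactly one e-in)

4  (C1, I1, I2, I3 all integral)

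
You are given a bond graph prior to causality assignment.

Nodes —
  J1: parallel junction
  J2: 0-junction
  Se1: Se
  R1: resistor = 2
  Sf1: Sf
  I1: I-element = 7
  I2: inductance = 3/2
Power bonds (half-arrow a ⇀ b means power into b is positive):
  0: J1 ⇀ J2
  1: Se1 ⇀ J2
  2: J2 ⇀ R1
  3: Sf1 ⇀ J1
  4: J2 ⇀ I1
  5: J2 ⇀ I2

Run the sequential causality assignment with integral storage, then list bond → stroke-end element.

bond 1 stroke at J2  (source Se1 imposes e)
bond 3 stroke at Sf1  (Sf1 fixes flow; stroke at Sf1)
bond 0 stroke at J1  (J1: last free bond brings effort in)
bond 2 stroke at R1  (J2: bond 1 brought effort, rest push out)
bond 4 stroke at I1  (J2: bond 1 brought effort, rest push out)
bond 5 stroke at I2  (common-e at J2 fixed by 1)

b0 |J1
b1 |J2
b2 |R1
b3 |Sf1
b4 |I1
b5 |I2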